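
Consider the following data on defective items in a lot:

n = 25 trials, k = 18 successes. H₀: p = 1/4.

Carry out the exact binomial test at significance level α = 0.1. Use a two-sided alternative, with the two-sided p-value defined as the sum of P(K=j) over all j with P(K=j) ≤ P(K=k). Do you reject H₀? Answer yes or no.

Exact binomial: n=25, k=18, p₀=1/4=0.2500
P(X=j) = C(n,j)·p₀^j·(1−p₀)^(n−j); p = Σ P(X=j) over j with P(X=j) ≤ P(X=18)
p-value (two-sided) = 0.00000
At α=0.1: p < α → reject H₀

reject H₀: yes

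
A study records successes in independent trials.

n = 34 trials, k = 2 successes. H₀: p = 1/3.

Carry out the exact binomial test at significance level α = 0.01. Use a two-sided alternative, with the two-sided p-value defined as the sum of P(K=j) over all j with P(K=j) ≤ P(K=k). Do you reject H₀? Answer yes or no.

reject H₀: yes

Exact binomial: n=34, k=2, p₀=1/3=0.3333
P(X=j) = C(n,j)·p₀^j·(1−p₀)^(n−j); p = Σ P(X=j) over j with P(X=j) ≤ P(X=2)
p-value (two-sided) = 0.00034
At α=0.01: p < α → reject H₀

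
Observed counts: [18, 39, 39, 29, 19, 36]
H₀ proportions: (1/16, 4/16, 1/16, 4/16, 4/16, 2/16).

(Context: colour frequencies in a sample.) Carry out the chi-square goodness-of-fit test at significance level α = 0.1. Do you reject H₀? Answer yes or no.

reject H₀: yes

n = 180; E_i = n·p_i = [11.25, 45.00, 11.25, 45.00, 45.00, 22.50]
χ² = (18−11.25)²/11.25 + (39−45.00)²/45.00 + (39−11.25)²/11.25 + (29−45.00)²/45.00 + (19−45.00)²/45.00 + (36−22.50)²/22.50 = 102.1111
df = 5
p-value (upper-tail) = 0.00000
At α=0.1: p < α → reject H₀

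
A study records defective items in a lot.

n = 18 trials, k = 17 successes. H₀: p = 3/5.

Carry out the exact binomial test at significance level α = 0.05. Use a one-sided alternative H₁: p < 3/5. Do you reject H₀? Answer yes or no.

reject H₀: no

Exact binomial: n=18, k=17, p₀=3/5=0.6000
P(X≤17) from Σ C(n,i)·p₀^i·(1−p₀)^(n−i)
p-value (one-sided, H₁ less) = 0.99990
At α=0.05: p ≥ α → fail to reject H₀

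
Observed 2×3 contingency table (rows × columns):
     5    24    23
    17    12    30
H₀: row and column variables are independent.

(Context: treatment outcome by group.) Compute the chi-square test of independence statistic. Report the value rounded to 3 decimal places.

Row totals [52, 59], col totals [22, 36, 53], n=111
χ² = (5−10.31)²/10.31 + (24−16.86)²/16.86 + (23−24.83)²/24.83 + (17−11.69)²/11.69 + (12−19.14)²/19.14 + (30−28.17)²/28.17 = 11.0726
df = 2

test statistic = 11.073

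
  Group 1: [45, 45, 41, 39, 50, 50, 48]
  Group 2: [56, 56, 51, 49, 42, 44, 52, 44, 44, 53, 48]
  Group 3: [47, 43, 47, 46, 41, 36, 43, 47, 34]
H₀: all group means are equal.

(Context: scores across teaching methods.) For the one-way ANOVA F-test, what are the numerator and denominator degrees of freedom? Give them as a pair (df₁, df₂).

k = 3 groups, N = 27 total
df = (k−1, N−k) = (3−1, 27−3) = (2, 24)

degrees of freedom = [2, 24]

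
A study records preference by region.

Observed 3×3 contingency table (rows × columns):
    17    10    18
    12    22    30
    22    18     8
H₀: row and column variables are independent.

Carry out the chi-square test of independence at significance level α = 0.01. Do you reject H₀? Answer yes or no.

Row totals [45, 64, 48], col totals [51, 50, 56], n=157
χ² = (17−14.62)²/14.62 + (10−14.33)²/14.33 + (18−16.05)²/16.05 + (12−20.79)²/20.79 + (22−20.38)²/20.38 + (30−22.83)²/22.83 + (22−15.59)²/15.59 + (18−15.29)²/15.29 + (8−17.12)²/17.12 = 16.0058
df = 4
p-value (upper-tail) = 0.00301
At α=0.01: p < α → reject H₀

reject H₀: yes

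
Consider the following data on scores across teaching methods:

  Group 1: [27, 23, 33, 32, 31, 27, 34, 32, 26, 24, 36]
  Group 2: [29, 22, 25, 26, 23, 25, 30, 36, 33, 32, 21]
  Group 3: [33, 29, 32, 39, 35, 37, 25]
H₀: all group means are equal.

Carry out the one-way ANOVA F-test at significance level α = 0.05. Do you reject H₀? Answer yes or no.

reject H₀: no

Group means [29.55, 27.45, 32.86], grand mean 29.552
SSB = Σnᵢ(x̄ᵢ−x̄)² = 124.861; SSW = ΣΣ(x−x̄ᵢ)² = 562.312
MSB = 124.861/2 = 62.4304; MSW = 562.312/26 = 21.6274
F = MSB/MSW = 2.8866
df = (2, 26)
p-value (upper-tail) = 0.07376
At α=0.05: p ≥ α → fail to reject H₀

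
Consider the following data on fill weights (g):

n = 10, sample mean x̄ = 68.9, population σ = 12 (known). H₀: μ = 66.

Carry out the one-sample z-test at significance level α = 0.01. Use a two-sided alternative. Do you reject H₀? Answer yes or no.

SE = σ/√n = 12/√10 = 3.7947
z = (x̄−μ₀)/SE = (68.9−66)/3.7947 = 0.7642
p-value (two-sided) = 0.44474
At α=0.01: p ≥ α → fail to reject H₀

reject H₀: no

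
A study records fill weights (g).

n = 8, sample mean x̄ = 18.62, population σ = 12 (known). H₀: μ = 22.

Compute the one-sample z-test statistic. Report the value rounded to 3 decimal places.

SE = σ/√n = 12/√8 = 4.2426
z = (x̄−μ₀)/SE = (18.62−22)/4.2426 = -0.7967

test statistic = -0.797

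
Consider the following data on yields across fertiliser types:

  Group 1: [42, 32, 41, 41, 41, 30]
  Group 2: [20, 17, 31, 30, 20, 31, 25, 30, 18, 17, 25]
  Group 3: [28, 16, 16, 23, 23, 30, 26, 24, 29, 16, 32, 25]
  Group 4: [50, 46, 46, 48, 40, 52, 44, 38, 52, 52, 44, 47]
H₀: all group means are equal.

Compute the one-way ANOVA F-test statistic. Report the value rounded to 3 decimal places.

Group means [37.83, 24.00, 24.00, 46.58], grand mean 32.634
SSB = Σnᵢ(x̄ᵢ−x̄)² = 4211.762; SSW = ΣΣ(x−x̄ᵢ)² = 1053.750
MSB = 4211.762/3 = 1403.9207; MSW = 1053.750/37 = 28.4797
F = MSB/MSW = 49.2954
df = (3, 37)

test statistic = 49.295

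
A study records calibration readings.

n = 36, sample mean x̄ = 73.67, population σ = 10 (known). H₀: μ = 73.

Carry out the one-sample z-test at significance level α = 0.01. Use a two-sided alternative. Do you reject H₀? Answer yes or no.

reject H₀: no

SE = σ/√n = 10/√36 = 1.6667
z = (x̄−μ₀)/SE = (73.67−73)/1.6667 = 0.4020
p-value (two-sided) = 0.68768
At α=0.01: p ≥ α → fail to reject H₀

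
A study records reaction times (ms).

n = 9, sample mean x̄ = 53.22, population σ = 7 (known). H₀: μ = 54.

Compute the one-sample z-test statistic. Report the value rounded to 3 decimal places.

SE = σ/√n = 7/√9 = 2.3333
z = (x̄−μ₀)/SE = (53.22−54)/2.3333 = -0.3343

test statistic = -0.334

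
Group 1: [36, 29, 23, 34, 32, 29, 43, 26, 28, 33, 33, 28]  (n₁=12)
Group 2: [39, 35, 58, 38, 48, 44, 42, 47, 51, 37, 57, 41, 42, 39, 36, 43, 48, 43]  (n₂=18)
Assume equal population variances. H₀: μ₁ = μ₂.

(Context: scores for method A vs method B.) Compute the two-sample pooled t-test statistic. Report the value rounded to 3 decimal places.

x̄₁=31.167, s₁=5.237, n₁=12
x̄₂=43.778, s₂=6.656, n₂=18
s_p² = [11·5.237² + 17·6.656²]/28 = 37.6706
SE = √(s_p²·(1/12+1/18)) = 2.2874
t = (31.167−43.778)/2.2874 = -5.5134
df = 28

test statistic = -5.513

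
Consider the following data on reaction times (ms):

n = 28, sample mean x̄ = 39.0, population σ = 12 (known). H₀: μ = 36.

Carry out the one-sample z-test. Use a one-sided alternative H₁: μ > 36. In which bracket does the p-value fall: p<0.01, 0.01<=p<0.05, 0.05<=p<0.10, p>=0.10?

p-value bracket: 0.05<=p<0.10

SE = σ/√n = 12/√28 = 2.2678
z = (x̄−μ₀)/SE = (39.0−36)/2.2678 = 1.3229
p-value (one-sided, H₁ greater) = 0.09294
→ bracket: 0.05<=p<0.10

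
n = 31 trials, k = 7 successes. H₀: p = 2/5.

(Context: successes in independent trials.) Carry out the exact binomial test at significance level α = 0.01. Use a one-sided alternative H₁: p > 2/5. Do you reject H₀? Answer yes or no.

reject H₀: no

Exact binomial: n=31, k=7, p₀=2/5=0.4000
P(X≥7) from Σ C(n,i)·p₀^i·(1−p₀)^(n−i)
p-value (one-sided, H₁ greater) = 0.98743
At α=0.01: p ≥ α → fail to reject H₀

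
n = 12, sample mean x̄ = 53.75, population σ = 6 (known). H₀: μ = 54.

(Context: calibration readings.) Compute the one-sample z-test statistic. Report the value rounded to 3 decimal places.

SE = σ/√n = 6/√12 = 1.7321
z = (x̄−μ₀)/SE = (53.75−54)/1.7321 = -0.1443

test statistic = -0.144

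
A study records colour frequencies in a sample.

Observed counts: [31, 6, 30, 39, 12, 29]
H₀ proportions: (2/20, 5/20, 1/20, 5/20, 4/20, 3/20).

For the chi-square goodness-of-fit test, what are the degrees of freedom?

degrees of freedom = 5

df = k − 1 = 6 − 1 = 5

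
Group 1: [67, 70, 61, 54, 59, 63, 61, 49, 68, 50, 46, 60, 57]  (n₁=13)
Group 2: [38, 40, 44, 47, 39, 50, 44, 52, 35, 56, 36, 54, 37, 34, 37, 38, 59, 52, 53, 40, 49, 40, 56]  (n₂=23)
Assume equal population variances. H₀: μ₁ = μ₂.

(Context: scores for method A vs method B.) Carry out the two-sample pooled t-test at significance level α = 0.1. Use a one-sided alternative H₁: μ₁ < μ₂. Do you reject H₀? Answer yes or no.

reject H₀: no

x̄₁=58.846, s₁=7.470, n₁=13
x̄₂=44.783, s₂=7.880, n₂=23
s_p² = [12·7.470² + 22·7.880²]/34 = 59.8707
SE = √(s_p²·(1/13+1/23)) = 2.6849
t = (58.846−44.783)/2.6849 = 5.2381
df = 34
p-value (one-sided, H₁ less) = 1.00000
At α=0.1: p ≥ α → fail to reject H₀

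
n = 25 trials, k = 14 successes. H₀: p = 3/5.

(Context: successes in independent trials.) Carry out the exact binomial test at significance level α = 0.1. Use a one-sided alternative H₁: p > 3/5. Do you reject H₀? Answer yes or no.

Exact binomial: n=25, k=14, p₀=3/5=0.6000
P(X≥14) from Σ C(n,i)·p₀^i·(1−p₀)^(n−i)
p-value (one-sided, H₁ greater) = 0.73228
At α=0.1: p ≥ α → fail to reject H₀

reject H₀: no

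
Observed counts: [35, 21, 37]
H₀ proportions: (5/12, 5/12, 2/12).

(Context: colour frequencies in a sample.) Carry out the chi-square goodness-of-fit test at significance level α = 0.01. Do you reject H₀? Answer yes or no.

n = 93; E_i = n·p_i = [38.75, 38.75, 15.50]
χ² = (35−38.75)²/38.75 + (21−38.75)²/38.75 + (37−15.50)²/15.50 = 38.3161
df = 2
p-value (upper-tail) = 0.00000
At α=0.01: p < α → reject H₀

reject H₀: yes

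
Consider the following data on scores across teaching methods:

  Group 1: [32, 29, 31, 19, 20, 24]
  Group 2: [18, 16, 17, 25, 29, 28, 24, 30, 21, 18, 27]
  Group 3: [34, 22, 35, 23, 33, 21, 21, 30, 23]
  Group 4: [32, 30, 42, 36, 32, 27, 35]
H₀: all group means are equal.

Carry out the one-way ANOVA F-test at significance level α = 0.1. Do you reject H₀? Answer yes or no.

Group means [25.83, 23.00, 26.89, 33.43], grand mean 26.788
SSB = Σnᵢ(x̄ᵢ−x̄)² = 472.079; SSW = ΣΣ(x−x̄ᵢ)² = 855.437
MSB = 472.079/3 = 157.3595; MSW = 855.437/29 = 29.4978
F = MSB/MSW = 5.3346
df = (3, 29)
p-value (upper-tail) = 0.00474
At α=0.1: p < α → reject H₀

reject H₀: yes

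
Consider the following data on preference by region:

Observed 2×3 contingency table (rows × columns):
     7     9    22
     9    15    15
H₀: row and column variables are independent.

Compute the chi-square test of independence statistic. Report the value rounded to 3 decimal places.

test statistic = 3.062

Row totals [38, 39], col totals [16, 24, 37], n=77
χ² = (7−7.90)²/7.90 + (9−11.84)²/11.84 + (22−18.26)²/18.26 + (9−8.10)²/8.10 + (15−12.16)²/12.16 + (15−18.74)²/18.74 = 3.0619
df = 2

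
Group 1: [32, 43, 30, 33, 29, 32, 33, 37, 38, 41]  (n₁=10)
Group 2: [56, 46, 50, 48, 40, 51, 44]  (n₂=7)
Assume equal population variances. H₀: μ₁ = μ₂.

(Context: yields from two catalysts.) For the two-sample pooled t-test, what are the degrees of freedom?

df = n₁ + n₂ − 2 = 10 + 7 − 2 = 15

degrees of freedom = 15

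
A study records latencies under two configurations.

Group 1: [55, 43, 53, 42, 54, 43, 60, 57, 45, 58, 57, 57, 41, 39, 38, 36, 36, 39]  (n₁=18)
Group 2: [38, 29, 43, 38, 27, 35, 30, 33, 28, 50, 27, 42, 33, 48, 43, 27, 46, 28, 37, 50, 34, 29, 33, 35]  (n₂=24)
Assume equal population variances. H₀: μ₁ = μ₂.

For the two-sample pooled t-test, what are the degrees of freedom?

degrees of freedom = 40

df = n₁ + n₂ − 2 = 18 + 24 − 2 = 40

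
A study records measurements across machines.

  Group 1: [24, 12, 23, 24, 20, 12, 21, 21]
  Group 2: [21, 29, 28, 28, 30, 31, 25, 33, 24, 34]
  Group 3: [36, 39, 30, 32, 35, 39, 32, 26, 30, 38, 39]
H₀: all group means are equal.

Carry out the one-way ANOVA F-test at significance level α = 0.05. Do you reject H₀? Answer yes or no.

reject H₀: yes

Group means [19.62, 28.30, 34.18], grand mean 28.138
SSB = Σnᵢ(x̄ᵢ−x̄)² = 981.837; SSW = ΣΣ(x−x̄ᵢ)² = 517.611
MSB = 981.837/2 = 490.9185; MSW = 517.611/26 = 19.9081
F = MSB/MSW = 24.6592
df = (2, 26)
p-value (upper-tail) = 0.00000
At α=0.05: p < α → reject H₀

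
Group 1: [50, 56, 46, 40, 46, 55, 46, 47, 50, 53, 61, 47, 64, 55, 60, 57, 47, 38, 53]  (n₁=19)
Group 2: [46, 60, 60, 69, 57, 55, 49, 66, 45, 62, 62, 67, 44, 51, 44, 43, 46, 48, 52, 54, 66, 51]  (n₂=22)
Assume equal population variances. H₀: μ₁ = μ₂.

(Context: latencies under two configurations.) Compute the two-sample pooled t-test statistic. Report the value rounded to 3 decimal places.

x̄₁=51.105, s₁=6.935, n₁=19
x̄₂=54.409, s₂=8.455, n₂=22
s_p² = [18·6.935² + 21·8.455²]/39 = 60.6951
SE = √(s_p²·(1/19+1/22)) = 2.4399
t = (51.105−54.409)/2.4399 = -1.3541
df = 39

test statistic = -1.354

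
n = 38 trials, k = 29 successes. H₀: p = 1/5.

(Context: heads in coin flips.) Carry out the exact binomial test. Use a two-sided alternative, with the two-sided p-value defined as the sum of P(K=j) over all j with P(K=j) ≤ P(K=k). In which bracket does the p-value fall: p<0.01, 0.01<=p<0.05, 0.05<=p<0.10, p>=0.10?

p-value bracket: p<0.01

Exact binomial: n=38, k=29, p₀=1/5=0.2000
P(X=j) = C(n,j)·p₀^j·(1−p₀)^(n−j); p = Σ P(X=j) over j with P(X=j) ≤ P(X=29)
p-value (two-sided) = 0.00000
→ bracket: p<0.01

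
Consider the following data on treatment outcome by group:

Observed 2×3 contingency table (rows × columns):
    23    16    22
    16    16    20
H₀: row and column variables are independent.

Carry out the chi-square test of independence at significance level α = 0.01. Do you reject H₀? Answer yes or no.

Row totals [61, 52], col totals [39, 32, 42], n=113
χ² = (23−21.05)²/21.05 + (16−17.27)²/17.27 + (22−22.67)²/22.67 + (16−17.95)²/17.95 + (16−14.73)²/14.73 + (20−19.33)²/19.33 = 0.6389
df = 2
p-value (upper-tail) = 0.72655
At α=0.01: p ≥ α → fail to reject H₀

reject H₀: no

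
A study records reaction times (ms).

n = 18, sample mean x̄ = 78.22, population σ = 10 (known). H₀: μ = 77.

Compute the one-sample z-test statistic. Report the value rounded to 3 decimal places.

SE = σ/√n = 10/√18 = 2.3570
z = (x̄−μ₀)/SE = (78.22−77)/2.3570 = 0.5176

test statistic = 0.518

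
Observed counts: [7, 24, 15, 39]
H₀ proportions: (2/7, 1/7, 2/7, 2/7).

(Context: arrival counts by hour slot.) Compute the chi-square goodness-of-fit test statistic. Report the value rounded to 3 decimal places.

test statistic = 36.347

n = 85; E_i = n·p_i = [24.29, 12.14, 24.29, 24.29]
χ² = (7−24.29)²/24.29 + (24−12.14)²/12.14 + (15−24.29)²/24.29 + (39−24.29)²/24.29 = 36.3471
df = 3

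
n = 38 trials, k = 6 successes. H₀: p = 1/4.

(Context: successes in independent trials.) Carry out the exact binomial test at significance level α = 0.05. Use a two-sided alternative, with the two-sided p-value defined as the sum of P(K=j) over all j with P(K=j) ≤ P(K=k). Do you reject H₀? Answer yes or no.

Exact binomial: n=38, k=6, p₀=1/4=0.2500
P(X=j) = C(n,j)·p₀^j·(1−p₀)^(n−j); p = Σ P(X=j) over j with P(X=j) ≤ P(X=6)
p-value (two-sided) = 0.25985
At α=0.05: p ≥ α → fail to reject H₀

reject H₀: no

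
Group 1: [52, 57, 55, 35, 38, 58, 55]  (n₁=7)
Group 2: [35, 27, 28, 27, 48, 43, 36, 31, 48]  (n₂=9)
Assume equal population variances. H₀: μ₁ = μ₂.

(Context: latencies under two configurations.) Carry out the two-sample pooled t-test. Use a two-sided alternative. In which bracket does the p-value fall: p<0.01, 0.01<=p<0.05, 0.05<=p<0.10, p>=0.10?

x̄₁=50.000, s₁=9.452, n₁=7
x̄₂=35.889, s₂=8.580, n₂=9
s_p² = [6·9.452² + 8·8.580²]/14 = 80.3492
SE = √(s_p²·(1/7+1/9)) = 4.5173
t = (50.000−35.889)/4.5173 = 3.1238
df = 14
p-value (two-sided) = 0.00747
→ bracket: p<0.01

p-value bracket: p<0.01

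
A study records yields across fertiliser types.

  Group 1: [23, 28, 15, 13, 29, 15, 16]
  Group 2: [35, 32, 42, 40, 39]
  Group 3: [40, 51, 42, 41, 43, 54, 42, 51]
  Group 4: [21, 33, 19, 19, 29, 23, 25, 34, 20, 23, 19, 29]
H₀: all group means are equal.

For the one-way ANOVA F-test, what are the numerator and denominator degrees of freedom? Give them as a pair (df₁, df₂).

k = 4 groups, N = 32 total
df = (k−1, N−k) = (4−1, 32−4) = (3, 28)

degrees of freedom = [3, 28]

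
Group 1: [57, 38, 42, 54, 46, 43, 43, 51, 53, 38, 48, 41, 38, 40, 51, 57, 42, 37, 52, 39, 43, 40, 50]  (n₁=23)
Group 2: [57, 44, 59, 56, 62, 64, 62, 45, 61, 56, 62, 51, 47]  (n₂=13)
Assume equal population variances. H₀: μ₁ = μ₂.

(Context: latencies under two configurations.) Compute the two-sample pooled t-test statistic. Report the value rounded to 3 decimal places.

test statistic = -4.545

x̄₁=45.348, s₁=6.499, n₁=23
x̄₂=55.846, s₂=6.938, n₂=13
s_p² = [22·6.499² + 12·6.938²]/34 = 44.3209
SE = √(s_p²·(1/23+1/13)) = 2.3100
t = (45.348−55.846)/2.3100 = -4.5446
df = 34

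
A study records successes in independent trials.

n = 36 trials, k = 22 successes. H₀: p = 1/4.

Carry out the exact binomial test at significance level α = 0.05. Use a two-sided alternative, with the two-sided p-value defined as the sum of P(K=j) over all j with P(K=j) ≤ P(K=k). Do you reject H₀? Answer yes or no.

reject H₀: yes

Exact binomial: n=36, k=22, p₀=1/4=0.2500
P(X=j) = C(n,j)·p₀^j·(1−p₀)^(n−j); p = Σ P(X=j) over j with P(X=j) ≤ P(X=22)
p-value (two-sided) = 0.00000
At α=0.05: p < α → reject H₀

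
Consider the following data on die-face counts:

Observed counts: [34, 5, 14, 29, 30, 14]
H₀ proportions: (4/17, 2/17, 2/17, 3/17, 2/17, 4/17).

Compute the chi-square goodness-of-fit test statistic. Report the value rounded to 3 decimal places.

test statistic = 33.049

n = 126; E_i = n·p_i = [29.65, 14.82, 14.82, 22.24, 14.82, 29.65]
χ² = (34−29.65)²/29.65 + (5−14.82)²/14.82 + (14−14.82)²/14.82 + (29−22.24)²/22.24 + (30−14.82)²/14.82 + (14−29.65)²/29.65 = 33.0489
df = 5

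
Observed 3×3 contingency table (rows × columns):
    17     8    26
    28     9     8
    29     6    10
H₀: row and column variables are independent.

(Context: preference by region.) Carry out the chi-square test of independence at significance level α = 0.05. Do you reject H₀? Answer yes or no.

reject H₀: yes

Row totals [51, 45, 45], col totals [74, 23, 44], n=141
χ² = (17−26.77)²/26.77 + (8−8.32)²/8.32 + (26−15.91)²/15.91 + (28−23.62)²/23.62 + (9−7.34)²/7.34 + (8−14.04)²/14.04 + (29−23.62)²/23.62 + (6−7.34)²/7.34 + (10−14.04)²/14.04 = 16.3906
df = 4
p-value (upper-tail) = 0.00254
At α=0.05: p < α → reject H₀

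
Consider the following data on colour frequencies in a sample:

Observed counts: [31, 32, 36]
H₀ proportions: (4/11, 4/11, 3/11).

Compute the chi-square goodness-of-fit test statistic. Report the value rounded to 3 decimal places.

n = 99; E_i = n·p_i = [36.00, 36.00, 27.00]
χ² = (31−36.00)²/36.00 + (32−36.00)²/36.00 + (36−27.00)²/27.00 = 4.1389
df = 2

test statistic = 4.139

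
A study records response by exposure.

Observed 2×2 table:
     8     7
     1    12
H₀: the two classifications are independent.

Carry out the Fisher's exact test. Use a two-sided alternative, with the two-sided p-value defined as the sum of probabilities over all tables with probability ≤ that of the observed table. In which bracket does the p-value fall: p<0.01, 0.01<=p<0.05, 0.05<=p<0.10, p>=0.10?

Margins: r₁=15, r₂=13, c₁=9, c₂=19, n=28
p_obs = C(15,8)·C(13,1)/C(28,9); sum pmf over tables with pmf ≤ p_obs
p-value (two-sided) = 0.01573
→ bracket: 0.01<=p<0.05

p-value bracket: 0.01<=p<0.05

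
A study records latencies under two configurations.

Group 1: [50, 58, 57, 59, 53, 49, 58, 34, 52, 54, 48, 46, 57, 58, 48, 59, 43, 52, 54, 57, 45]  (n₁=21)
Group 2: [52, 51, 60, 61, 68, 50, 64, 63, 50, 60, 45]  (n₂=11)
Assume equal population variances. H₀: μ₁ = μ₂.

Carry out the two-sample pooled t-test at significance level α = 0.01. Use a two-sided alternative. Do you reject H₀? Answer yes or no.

x̄₁=51.952, s₁=6.422, n₁=21
x̄₂=56.727, s₂=7.363, n₂=11
s_p² = [20·6.422² + 10·7.363²]/30 = 45.5711
SE = √(s_p²·(1/21+1/11)) = 2.5125
t = (51.952−56.727)/2.5125 = -1.9004
df = 30
p-value (two-sided) = 0.06703
At α=0.01: p ≥ α → fail to reject H₀

reject H₀: no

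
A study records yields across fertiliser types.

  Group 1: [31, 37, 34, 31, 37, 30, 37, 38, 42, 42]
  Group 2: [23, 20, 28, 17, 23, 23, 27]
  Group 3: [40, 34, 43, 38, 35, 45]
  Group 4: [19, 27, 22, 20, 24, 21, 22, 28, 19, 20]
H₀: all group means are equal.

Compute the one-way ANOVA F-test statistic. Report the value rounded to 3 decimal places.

test statistic = 39.394

Group means [35.90, 23.00, 39.17, 22.20], grand mean 29.606
SSB = Σnᵢ(x̄ᵢ−x̄)² = 1798.545; SSW = ΣΣ(x−x̄ᵢ)² = 441.333
MSB = 1798.545/3 = 599.5152; MSW = 441.333/29 = 15.2184
F = MSB/MSW = 39.3941
df = (3, 29)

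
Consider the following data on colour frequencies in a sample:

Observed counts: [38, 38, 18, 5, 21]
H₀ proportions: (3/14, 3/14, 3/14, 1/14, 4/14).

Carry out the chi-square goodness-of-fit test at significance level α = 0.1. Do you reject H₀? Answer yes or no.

n = 120; E_i = n·p_i = [25.71, 25.71, 25.71, 8.57, 34.29]
χ² = (38−25.71)²/25.71 + (38−25.71)²/25.71 + (18−25.71)²/25.71 + (5−8.57)²/8.57 + (21−34.29)²/34.29 = 20.6903
df = 4
p-value (upper-tail) = 0.00036
At α=0.1: p < α → reject H₀

reject H₀: yes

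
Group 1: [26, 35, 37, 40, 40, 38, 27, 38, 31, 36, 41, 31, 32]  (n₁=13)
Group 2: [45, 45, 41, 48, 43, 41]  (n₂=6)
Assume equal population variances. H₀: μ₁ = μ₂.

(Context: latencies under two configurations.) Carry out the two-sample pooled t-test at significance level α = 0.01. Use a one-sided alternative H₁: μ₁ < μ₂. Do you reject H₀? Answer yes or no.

x̄₁=34.769, s₁=4.952, n₁=13
x̄₂=43.833, s₂=2.714, n₂=6
s_p² = [12·4.952² + 5·2.714²]/17 = 19.4789
SE = √(s_p²·(1/13+1/6)) = 2.1783
t = (34.769−43.833)/2.1783 = -4.1611
df = 17
p-value (one-sided, H₁ less) = 0.00033
At α=0.01: p < α → reject H₀

reject H₀: yes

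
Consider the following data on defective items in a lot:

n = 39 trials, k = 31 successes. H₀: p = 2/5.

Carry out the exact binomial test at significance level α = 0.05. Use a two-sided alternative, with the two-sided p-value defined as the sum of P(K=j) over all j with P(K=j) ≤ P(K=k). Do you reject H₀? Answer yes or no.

reject H₀: yes

Exact binomial: n=39, k=31, p₀=2/5=0.4000
P(X=j) = C(n,j)·p₀^j·(1−p₀)^(n−j); p = Σ P(X=j) over j with P(X=j) ≤ P(X=31)
p-value (two-sided) = 0.00000
At α=0.05: p < α → reject H₀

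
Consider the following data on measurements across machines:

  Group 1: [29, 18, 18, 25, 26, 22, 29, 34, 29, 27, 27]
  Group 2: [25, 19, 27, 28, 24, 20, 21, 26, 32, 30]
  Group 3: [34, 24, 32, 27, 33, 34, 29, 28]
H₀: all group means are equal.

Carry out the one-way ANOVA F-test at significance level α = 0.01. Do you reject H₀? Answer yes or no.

Group means [25.82, 25.20, 30.12], grand mean 26.793
SSB = Σnᵢ(x̄ᵢ−x̄)² = 124.647; SSW = ΣΣ(x−x̄ᵢ)² = 498.111
MSB = 124.647/2 = 62.3236; MSW = 498.111/26 = 19.1581
F = MSB/MSW = 3.2531
df = (2, 26)
p-value (upper-tail) = 0.05484
At α=0.01: p ≥ α → fail to reject H₀

reject H₀: no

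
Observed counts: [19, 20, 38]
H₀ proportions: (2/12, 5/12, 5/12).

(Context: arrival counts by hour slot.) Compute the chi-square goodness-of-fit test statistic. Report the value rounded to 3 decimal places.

n = 77; E_i = n·p_i = [12.83, 32.08, 32.08]
χ² = (19−12.83)²/12.83 + (20−32.08)²/32.08 + (38−32.08)²/32.08 = 8.6052
df = 2

test statistic = 8.605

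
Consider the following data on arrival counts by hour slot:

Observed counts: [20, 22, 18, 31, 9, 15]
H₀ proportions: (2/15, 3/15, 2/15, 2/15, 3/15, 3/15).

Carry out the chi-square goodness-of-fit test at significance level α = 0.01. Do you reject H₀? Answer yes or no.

n = 115; E_i = n·p_i = [15.33, 23.00, 15.33, 15.33, 23.00, 23.00]
χ² = (20−15.33)²/15.33 + (22−23.00)²/23.00 + (18−15.33)²/15.33 + (31−15.33)²/15.33 + (9−23.00)²/23.00 + (15−23.00)²/23.00 = 29.2391
df = 5
p-value (upper-tail) = 0.00002
At α=0.01: p < α → reject H₀

reject H₀: yes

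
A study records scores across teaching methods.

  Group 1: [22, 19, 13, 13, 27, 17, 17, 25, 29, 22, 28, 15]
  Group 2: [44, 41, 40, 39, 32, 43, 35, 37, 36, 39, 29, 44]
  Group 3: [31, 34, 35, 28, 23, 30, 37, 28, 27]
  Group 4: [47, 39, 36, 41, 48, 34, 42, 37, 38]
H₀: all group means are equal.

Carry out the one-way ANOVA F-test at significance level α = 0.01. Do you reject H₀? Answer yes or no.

reject H₀: yes

Group means [20.58, 38.25, 30.33, 40.22], grand mean 31.929
SSB = Σnᵢ(x̄ᵢ−x̄)² = 2666.063; SSW = ΣΣ(x−x̄ᵢ)² = 946.722
MSB = 2666.063/3 = 888.6878; MSW = 946.722/38 = 24.9137
F = MSB/MSW = 35.6706
df = (3, 38)
p-value (upper-tail) = 0.00000
At α=0.01: p < α → reject H₀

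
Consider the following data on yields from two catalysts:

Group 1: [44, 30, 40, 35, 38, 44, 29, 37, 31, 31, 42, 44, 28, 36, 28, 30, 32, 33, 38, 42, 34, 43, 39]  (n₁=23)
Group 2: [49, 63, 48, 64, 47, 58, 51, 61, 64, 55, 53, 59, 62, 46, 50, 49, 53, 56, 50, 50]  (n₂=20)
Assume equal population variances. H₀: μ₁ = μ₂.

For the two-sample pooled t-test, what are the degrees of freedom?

degrees of freedom = 41

df = n₁ + n₂ − 2 = 23 + 20 − 2 = 41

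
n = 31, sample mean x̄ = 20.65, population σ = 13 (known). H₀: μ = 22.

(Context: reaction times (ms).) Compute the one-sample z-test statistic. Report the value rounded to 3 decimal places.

test statistic = -0.578

SE = σ/√n = 13/√31 = 2.3349
z = (x̄−μ₀)/SE = (20.65−22)/2.3349 = -0.5782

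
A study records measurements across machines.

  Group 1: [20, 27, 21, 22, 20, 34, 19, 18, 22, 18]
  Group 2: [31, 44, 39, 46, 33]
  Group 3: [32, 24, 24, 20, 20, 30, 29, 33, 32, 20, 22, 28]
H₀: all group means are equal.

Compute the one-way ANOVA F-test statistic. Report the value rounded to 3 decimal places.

test statistic = 16.407

Group means [22.10, 38.60, 26.17], grand mean 26.963
SSB = Σnᵢ(x̄ᵢ−x̄)² = 921.196; SSW = ΣΣ(x−x̄ᵢ)² = 673.767
MSB = 921.196/2 = 460.5981; MSW = 673.767/24 = 28.0736
F = MSB/MSW = 16.4068
df = (2, 24)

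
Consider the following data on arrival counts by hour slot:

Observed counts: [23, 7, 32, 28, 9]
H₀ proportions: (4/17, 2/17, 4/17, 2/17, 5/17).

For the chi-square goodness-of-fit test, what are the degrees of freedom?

degrees of freedom = 4

df = k − 1 = 5 − 1 = 4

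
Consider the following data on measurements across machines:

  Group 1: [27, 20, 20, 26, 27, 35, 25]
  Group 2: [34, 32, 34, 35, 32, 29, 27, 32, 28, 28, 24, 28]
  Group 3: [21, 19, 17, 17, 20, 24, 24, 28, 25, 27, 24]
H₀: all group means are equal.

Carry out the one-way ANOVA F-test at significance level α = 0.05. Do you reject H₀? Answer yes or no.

Group means [25.71, 30.25, 22.36], grand mean 26.300
SSB = Σnᵢ(x̄ᵢ−x̄)² = 360.076; SSW = ΣΣ(x−x̄ᵢ)² = 426.224
MSB = 360.076/2 = 180.0380; MSW = 426.224/27 = 15.7861
F = MSB/MSW = 11.4049
df = (2, 27)
p-value (upper-tail) = 0.00026
At α=0.05: p < α → reject H₀

reject H₀: yes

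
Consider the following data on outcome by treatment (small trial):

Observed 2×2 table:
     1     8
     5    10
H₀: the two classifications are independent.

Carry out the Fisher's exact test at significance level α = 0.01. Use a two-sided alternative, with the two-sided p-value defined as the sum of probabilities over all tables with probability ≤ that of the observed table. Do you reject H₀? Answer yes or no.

reject H₀: no

Margins: r₁=9, r₂=15, c₁=6, c₂=18, n=24
p_obs = C(9,1)·C(15,5)/C(24,6); sum pmf over tables with pmf ≤ p_obs
p-value (two-sided) = 0.35095
At α=0.01: p ≥ α → fail to reject H₀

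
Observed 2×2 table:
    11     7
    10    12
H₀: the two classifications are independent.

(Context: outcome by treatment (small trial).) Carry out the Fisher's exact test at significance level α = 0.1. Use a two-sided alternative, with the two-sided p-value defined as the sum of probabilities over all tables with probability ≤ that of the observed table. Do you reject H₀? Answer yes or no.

reject H₀: no

Margins: r₁=18, r₂=22, c₁=21, c₂=19, n=40
p_obs = C(18,11)·C(22,10)/C(40,21); sum pmf over tables with pmf ≤ p_obs
p-value (two-sided) = 0.35959
At α=0.1: p ≥ α → fail to reject H₀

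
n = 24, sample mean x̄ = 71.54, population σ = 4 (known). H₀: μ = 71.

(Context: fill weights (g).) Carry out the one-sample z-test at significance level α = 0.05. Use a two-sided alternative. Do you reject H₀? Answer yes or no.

reject H₀: no

SE = σ/√n = 4/√24 = 0.8165
z = (x̄−μ₀)/SE = (71.54−71)/0.8165 = 0.6614
p-value (two-sided) = 0.50838
At α=0.05: p ≥ α → fail to reject H₀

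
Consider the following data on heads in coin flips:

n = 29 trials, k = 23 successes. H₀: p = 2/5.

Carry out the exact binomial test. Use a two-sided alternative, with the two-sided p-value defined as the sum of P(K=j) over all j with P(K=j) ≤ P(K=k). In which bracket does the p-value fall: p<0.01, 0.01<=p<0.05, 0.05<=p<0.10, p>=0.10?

p-value bracket: p<0.01

Exact binomial: n=29, k=23, p₀=2/5=0.4000
P(X=j) = C(n,j)·p₀^j·(1−p₀)^(n−j); p = Σ P(X=j) over j with P(X=j) ≤ P(X=23)
p-value (two-sided) = 0.00003
→ bracket: p<0.01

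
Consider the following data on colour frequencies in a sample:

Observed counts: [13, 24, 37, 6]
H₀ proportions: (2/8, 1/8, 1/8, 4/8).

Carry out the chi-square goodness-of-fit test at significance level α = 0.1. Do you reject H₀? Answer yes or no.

n = 80; E_i = n·p_i = [20.00, 10.00, 10.00, 40.00]
χ² = (13−20.00)²/20.00 + (24−10.00)²/10.00 + (37−10.00)²/10.00 + (6−40.00)²/40.00 = 123.8500
df = 3
p-value (upper-tail) = 0.00000
At α=0.1: p < α → reject H₀

reject H₀: yes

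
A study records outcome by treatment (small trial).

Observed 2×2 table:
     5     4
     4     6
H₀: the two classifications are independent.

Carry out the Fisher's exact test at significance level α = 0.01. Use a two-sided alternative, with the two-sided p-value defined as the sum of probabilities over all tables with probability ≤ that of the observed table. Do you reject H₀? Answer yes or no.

reject H₀: no

Margins: r₁=9, r₂=10, c₁=9, c₂=10, n=19
p_obs = C(9,5)·C(10,4)/C(19,9); sum pmf over tables with pmf ≤ p_obs
p-value (two-sided) = 0.65628
At α=0.01: p ≥ α → fail to reject H₀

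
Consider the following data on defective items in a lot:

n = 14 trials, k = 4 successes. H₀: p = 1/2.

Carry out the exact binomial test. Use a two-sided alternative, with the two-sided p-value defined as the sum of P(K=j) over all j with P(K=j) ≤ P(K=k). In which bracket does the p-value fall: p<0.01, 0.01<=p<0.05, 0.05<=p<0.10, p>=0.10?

Exact binomial: n=14, k=4, p₀=1/2=0.5000
P(X=j) = C(n,j)·p₀^j·(1−p₀)^(n−j); p = Σ P(X=j) over j with P(X=j) ≤ P(X=4)
p-value (two-sided) = 0.17957
→ bracket: p>=0.10

p-value bracket: p>=0.10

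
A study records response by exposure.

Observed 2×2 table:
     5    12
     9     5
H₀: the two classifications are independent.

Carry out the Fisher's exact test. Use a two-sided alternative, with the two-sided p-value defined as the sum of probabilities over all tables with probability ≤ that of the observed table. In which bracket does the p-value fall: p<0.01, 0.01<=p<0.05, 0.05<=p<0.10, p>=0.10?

Margins: r₁=17, r₂=14, c₁=14, c₂=17, n=31
p_obs = C(17,5)·C(14,9)/C(31,14); sum pmf over tables with pmf ≤ p_obs
p-value (two-sided) = 0.07592
→ bracket: 0.05<=p<0.10

p-value bracket: 0.05<=p<0.10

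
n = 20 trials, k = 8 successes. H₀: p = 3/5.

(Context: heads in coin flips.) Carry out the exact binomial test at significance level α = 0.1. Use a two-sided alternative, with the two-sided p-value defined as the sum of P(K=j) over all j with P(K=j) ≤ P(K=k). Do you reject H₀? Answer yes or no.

Exact binomial: n=20, k=8, p₀=3/5=0.6000
P(X=j) = C(n,j)·p₀^j·(1−p₀)^(n−j); p = Σ P(X=j) over j with P(X=j) ≤ P(X=8)
p-value (two-sided) = 0.10748
At α=0.1: p ≥ α → fail to reject H₀

reject H₀: no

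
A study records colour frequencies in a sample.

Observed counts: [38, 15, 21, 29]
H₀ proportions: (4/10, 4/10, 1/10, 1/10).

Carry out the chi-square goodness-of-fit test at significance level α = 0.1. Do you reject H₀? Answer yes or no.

n = 103; E_i = n·p_i = [41.20, 41.20, 10.30, 10.30]
χ² = (38−41.20)²/41.20 + (15−41.20)²/41.20 + (21−10.30)²/10.30 + (29−10.30)²/10.30 = 61.9757
df = 3
p-value (upper-tail) = 0.00000
At α=0.1: p < α → reject H₀

reject H₀: yes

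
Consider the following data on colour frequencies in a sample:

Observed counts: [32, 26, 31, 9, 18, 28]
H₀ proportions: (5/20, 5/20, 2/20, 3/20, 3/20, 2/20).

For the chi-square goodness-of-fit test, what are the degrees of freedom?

df = k − 1 = 6 − 1 = 5

degrees of freedom = 5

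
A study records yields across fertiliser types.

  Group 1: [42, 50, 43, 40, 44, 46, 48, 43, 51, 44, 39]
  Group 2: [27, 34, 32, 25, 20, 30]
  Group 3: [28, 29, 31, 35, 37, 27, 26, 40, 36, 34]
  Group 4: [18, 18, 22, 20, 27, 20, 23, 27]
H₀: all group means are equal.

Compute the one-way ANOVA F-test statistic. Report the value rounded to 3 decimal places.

Group means [44.55, 28.00, 32.30, 21.88], grand mean 33.029
SSB = Σnᵢ(x̄ᵢ−x̄)² = 2611.269; SSW = ΣΣ(x−x̄ᵢ)² = 573.702
MSB = 2611.269/3 = 870.4231; MSW = 573.702/31 = 18.5065
F = MSB/MSW = 47.0333
df = (3, 31)

test statistic = 47.033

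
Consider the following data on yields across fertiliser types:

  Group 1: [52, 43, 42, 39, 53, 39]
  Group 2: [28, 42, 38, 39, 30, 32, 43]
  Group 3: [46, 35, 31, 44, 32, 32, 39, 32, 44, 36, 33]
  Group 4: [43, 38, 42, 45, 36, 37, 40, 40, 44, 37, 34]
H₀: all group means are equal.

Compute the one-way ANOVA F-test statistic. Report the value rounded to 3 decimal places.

test statistic = 3.835

Group means [44.67, 36.00, 36.73, 39.64], grand mean 38.857
SSB = Σnᵢ(x̄ᵢ−x̄)² = 316.225; SSW = ΣΣ(x−x̄ᵢ)² = 852.061
MSB = 316.225/3 = 105.4084; MSW = 852.061/31 = 27.4858
F = MSB/MSW = 3.8350
df = (3, 31)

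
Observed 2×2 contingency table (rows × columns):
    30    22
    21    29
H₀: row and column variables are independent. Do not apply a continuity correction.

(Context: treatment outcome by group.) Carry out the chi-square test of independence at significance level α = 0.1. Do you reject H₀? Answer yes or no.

reject H₀: no

Row totals [52, 50], col totals [51, 51], n=102
χ² = (30−26.00)²/26.00 + (22−26.00)²/26.00 + (21−25.00)²/25.00 + (29−25.00)²/25.00 = 2.5108
df = 1
p-value (upper-tail) = 0.11307
At α=0.1: p ≥ α → fail to reject H₀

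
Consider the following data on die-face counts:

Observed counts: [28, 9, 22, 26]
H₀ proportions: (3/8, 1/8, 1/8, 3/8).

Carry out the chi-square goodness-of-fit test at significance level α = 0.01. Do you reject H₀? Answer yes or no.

n = 85; E_i = n·p_i = [31.88, 10.62, 10.62, 31.88]
χ² = (28−31.88)²/31.88 + (9−10.62)²/10.62 + (22−10.62)²/10.62 + (26−31.88)²/31.88 = 13.9804
df = 3
p-value (upper-tail) = 0.00293
At α=0.01: p < α → reject H₀

reject H₀: yes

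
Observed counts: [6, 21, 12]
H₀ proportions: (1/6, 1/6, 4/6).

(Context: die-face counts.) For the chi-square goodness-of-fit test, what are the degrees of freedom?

degrees of freedom = 2

df = k − 1 = 3 − 1 = 2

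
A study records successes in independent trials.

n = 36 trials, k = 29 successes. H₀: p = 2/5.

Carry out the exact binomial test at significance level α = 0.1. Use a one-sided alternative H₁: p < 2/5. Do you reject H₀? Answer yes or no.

Exact binomial: n=36, k=29, p₀=2/5=0.4000
P(X≤29) from Σ C(n,i)·p₀^i·(1−p₀)^(n−i)
p-value (one-sided, H₁ less) = 1.00000
At α=0.1: p ≥ α → fail to reject H₀

reject H₀: no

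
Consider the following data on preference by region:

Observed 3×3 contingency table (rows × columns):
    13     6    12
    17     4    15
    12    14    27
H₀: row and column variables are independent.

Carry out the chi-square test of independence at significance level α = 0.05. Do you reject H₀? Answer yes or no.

reject H₀: no

Row totals [31, 36, 53], col totals [42, 24, 54], n=120
χ² = (13−10.85)²/10.85 + (6−6.20)²/6.20 + (12−13.95)²/13.95 + (17−12.60)²/12.60 + (4−7.20)²/7.20 + (15−16.20)²/16.20 + (12−18.55)²/18.55 + (14−10.60)²/10.60 + (27−23.85)²/23.85 = 7.5721
df = 4
p-value (upper-tail) = 0.10857
At α=0.05: p ≥ α → fail to reject H₀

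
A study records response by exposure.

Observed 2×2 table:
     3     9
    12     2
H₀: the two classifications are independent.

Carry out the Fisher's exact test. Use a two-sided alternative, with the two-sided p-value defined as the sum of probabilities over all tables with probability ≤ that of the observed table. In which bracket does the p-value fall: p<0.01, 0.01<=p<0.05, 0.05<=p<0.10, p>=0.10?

Margins: r₁=12, r₂=14, c₁=15, c₂=11, n=26
p_obs = C(12,3)·C(14,12)/C(26,15); sum pmf over tables with pmf ≤ p_obs
p-value (two-sided) = 0.00431
→ bracket: p<0.01

p-value bracket: p<0.01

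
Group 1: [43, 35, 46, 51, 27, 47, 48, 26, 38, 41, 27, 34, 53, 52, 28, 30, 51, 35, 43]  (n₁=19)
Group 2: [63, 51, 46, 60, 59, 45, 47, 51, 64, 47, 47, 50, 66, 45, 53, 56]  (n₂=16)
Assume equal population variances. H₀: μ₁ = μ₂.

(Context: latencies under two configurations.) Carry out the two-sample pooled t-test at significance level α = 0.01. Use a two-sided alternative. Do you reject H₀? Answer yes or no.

x̄₁=39.737, s₁=9.398, n₁=19
x̄₂=53.125, s₂=7.238, n₂=16
s_p² = [18·9.398² + 15·7.238²]/33 = 71.9829
SE = √(s_p²·(1/19+1/16)) = 2.8788
t = (39.737−53.125)/2.8788 = -4.6506
df = 33
p-value (two-sided) = 0.00005
At α=0.01: p < α → reject H₀

reject H₀: yes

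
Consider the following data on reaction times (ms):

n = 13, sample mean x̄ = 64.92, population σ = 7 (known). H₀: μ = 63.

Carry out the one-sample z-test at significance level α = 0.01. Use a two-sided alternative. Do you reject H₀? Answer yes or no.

SE = σ/√n = 7/√13 = 1.9415
z = (x̄−μ₀)/SE = (64.92−63)/1.9415 = 0.9890
p-value (two-sided) = 0.32269
At α=0.01: p ≥ α → fail to reject H₀

reject H₀: no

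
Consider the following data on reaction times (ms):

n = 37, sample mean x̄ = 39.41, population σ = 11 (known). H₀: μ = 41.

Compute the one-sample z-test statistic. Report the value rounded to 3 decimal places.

test statistic = -0.879

SE = σ/√n = 11/√37 = 1.8084
z = (x̄−μ₀)/SE = (39.41−41)/1.8084 = -0.8792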